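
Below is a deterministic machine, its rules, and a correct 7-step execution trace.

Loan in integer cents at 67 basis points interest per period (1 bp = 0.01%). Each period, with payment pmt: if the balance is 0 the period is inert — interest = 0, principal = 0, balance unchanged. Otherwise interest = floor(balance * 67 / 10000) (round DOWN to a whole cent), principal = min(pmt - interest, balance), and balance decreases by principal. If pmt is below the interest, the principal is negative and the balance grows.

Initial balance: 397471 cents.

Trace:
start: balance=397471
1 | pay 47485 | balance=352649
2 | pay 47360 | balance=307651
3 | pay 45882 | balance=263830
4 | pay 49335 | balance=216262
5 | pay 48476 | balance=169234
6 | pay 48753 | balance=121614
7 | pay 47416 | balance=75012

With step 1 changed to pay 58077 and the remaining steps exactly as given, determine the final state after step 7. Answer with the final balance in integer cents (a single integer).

63987

(re-executing from step 1 with the substitution; state before step 1: balance=397471)
1 | pay 58077 | balance=342057
2 | pay 47360 | balance=296988
3 | pay 45882 | balance=253095
4 | pay 49335 | balance=205455
5 | pay 48476 | balance=158355
6 | pay 48753 | balance=110662
7 | pay 47416 | balance=63987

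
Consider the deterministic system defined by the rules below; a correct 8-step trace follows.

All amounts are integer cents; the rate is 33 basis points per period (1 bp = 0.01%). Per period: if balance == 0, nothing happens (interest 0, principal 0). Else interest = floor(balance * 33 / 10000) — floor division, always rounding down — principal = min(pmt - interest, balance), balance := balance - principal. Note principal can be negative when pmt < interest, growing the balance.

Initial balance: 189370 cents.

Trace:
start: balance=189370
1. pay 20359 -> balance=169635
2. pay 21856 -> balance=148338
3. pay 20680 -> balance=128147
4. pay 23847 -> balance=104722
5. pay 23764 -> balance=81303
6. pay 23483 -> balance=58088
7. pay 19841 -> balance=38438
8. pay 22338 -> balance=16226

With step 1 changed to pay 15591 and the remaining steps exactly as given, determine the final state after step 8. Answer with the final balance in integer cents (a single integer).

21106

(re-executing from step 1 with the substitution; state before step 1: balance=189370)
1. pay 15591 -> balance=174403
2. pay 21856 -> balance=153122
3. pay 20680 -> balance=132947
4. pay 23847 -> balance=109538
5. pay 23764 -> balance=86135
6. pay 23483 -> balance=62936
7. pay 19841 -> balance=43302
8. pay 22338 -> balance=21106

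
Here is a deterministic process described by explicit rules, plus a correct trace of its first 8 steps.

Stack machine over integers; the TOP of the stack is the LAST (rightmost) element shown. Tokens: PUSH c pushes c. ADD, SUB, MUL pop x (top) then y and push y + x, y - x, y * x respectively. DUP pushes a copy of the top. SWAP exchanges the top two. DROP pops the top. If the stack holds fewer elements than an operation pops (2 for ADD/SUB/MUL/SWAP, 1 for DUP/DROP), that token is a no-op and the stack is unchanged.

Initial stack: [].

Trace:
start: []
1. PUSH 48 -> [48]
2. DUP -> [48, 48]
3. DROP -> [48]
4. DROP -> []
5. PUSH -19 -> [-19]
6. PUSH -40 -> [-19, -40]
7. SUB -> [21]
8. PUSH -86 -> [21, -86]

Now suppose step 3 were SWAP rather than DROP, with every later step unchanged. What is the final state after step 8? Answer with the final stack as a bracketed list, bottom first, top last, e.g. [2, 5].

[48, 21, -86]

(re-executing from step 3 with the substitution; state before step 3: [48, 48])
3. SWAP -> [48, 48]
4. DROP -> [48]
5. PUSH -19 -> [48, -19]
6. PUSH -40 -> [48, -19, -40]
7. SUB -> [48, 21]
8. PUSH -86 -> [48, 21, -86]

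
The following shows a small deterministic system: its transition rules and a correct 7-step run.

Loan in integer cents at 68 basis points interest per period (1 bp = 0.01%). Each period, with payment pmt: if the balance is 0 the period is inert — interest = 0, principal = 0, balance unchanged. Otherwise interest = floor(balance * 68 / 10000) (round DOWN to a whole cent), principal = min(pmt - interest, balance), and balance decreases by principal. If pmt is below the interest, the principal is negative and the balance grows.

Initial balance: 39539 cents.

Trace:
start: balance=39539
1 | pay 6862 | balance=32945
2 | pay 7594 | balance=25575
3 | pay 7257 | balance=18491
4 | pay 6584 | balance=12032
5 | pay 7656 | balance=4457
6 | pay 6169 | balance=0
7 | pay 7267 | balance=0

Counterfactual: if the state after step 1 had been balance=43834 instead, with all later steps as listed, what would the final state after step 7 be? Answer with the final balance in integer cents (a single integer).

state after step 1 := balance=43834
2 | pay 7594 | balance=36538
3 | pay 7257 | balance=29529
4 | pay 6584 | balance=23145
5 | pay 7656 | balance=15646
6 | pay 6169 | balance=9583
7 | pay 7267 | balance=2381

2381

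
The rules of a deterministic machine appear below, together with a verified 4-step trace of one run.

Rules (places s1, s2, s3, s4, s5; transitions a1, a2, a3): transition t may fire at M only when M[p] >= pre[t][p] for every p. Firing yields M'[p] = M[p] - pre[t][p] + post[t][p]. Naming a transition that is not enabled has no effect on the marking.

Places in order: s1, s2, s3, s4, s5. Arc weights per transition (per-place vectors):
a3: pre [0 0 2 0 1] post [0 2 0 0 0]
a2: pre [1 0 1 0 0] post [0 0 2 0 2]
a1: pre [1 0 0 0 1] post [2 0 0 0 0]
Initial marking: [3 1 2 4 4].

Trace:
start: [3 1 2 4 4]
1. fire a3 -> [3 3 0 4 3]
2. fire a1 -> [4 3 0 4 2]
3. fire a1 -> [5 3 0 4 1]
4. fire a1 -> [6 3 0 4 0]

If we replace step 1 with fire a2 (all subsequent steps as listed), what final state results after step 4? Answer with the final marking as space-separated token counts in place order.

5 1 3 4 3

(re-executing from step 1 with the substitution; state before step 1: [3 1 2 4 4])
1. fire a2 -> [2 1 3 4 6]
2. fire a1 -> [3 1 3 4 5]
3. fire a1 -> [4 1 3 4 4]
4. fire a1 -> [5 1 3 4 3]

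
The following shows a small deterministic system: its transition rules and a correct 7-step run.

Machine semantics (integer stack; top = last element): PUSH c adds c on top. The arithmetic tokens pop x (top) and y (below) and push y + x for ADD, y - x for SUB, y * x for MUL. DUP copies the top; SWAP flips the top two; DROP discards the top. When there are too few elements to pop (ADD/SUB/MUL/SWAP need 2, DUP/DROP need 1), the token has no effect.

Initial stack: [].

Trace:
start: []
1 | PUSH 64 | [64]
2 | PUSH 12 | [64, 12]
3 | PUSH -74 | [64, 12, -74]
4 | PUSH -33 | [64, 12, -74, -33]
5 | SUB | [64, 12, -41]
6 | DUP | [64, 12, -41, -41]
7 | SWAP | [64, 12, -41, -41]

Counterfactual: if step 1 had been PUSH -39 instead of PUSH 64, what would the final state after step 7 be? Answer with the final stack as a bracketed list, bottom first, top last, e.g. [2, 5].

[-39, 12, -41, -41]

(re-executing from step 1 with the substitution; state before step 1: [])
1 | PUSH -39 | [-39]
2 | PUSH 12 | [-39, 12]
3 | PUSH -74 | [-39, 12, -74]
4 | PUSH -33 | [-39, 12, -74, -33]
5 | SUB | [-39, 12, -41]
6 | DUP | [-39, 12, -41, -41]
7 | SWAP | [-39, 12, -41, -41]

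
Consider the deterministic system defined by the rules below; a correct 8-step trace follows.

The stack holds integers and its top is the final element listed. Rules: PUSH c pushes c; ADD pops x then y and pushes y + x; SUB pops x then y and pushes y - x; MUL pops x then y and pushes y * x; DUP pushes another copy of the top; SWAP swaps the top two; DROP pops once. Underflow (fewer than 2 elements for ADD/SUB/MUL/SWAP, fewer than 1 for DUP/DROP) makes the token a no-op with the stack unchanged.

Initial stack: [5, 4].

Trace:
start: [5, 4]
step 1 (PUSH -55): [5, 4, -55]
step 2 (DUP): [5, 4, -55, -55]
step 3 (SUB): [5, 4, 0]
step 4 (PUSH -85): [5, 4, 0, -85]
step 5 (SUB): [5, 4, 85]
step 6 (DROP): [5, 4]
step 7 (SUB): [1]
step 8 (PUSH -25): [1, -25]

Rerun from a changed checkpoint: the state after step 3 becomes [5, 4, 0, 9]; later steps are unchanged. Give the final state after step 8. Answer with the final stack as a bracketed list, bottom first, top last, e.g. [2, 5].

[5, 4, -25]

state after step 3 := [5, 4, 0, 9]
step 4 (PUSH -85): [5, 4, 0, 9, -85]
step 5 (SUB): [5, 4, 0, 94]
step 6 (DROP): [5, 4, 0]
step 7 (SUB): [5, 4]
step 8 (PUSH -25): [5, 4, -25]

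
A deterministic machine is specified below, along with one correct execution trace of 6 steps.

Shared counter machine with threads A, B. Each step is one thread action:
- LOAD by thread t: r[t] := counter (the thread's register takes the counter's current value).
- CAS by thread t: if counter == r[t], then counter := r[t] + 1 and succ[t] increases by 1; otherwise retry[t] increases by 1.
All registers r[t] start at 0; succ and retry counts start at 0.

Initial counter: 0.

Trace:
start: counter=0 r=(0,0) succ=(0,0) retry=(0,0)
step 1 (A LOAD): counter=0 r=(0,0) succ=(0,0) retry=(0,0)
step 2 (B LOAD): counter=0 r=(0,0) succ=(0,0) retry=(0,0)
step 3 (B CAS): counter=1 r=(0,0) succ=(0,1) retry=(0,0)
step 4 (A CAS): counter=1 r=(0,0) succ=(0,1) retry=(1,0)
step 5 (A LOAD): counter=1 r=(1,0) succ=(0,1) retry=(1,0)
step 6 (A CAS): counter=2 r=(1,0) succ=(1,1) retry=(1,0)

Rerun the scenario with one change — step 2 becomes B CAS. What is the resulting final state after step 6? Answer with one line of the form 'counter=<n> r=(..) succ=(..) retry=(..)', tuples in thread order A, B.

(re-executing from step 2 with the substitution; state before step 2: counter=0 r=(0,0) succ=(0,0) retry=(0,0))
step 2 (B CAS): counter=1 r=(0,0) succ=(0,1) retry=(0,0)
step 3 (B CAS): counter=1 r=(0,0) succ=(0,1) retry=(0,1)
step 4 (A CAS): counter=1 r=(0,0) succ=(0,1) retry=(1,1)
step 5 (A LOAD): counter=1 r=(1,0) succ=(0,1) retry=(1,1)
step 6 (A CAS): counter=2 r=(1,0) succ=(1,1) retry=(1,1)

counter=2 r=(1,0) succ=(1,1) retry=(1,1)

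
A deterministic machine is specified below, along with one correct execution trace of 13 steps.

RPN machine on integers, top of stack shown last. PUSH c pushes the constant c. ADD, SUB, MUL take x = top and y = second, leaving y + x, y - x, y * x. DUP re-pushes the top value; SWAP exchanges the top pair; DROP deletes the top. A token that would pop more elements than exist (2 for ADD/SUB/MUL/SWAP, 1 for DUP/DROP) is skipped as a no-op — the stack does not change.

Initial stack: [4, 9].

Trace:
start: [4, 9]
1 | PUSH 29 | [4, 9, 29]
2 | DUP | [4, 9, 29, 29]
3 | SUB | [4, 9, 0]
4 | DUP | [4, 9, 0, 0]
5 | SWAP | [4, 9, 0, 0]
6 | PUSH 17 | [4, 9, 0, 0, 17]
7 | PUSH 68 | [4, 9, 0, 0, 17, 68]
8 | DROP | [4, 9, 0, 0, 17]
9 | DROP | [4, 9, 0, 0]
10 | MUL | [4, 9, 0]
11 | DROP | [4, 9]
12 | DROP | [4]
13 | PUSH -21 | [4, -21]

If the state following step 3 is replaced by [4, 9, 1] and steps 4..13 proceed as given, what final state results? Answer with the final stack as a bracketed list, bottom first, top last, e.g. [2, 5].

state after step 3 := [4, 9, 1]
4 | DUP | [4, 9, 1, 1]
5 | SWAP | [4, 9, 1, 1]
6 | PUSH 17 | [4, 9, 1, 1, 17]
7 | PUSH 68 | [4, 9, 1, 1, 17, 68]
8 | DROP | [4, 9, 1, 1, 17]
9 | DROP | [4, 9, 1, 1]
10 | MUL | [4, 9, 1]
11 | DROP | [4, 9]
12 | DROP | [4]
13 | PUSH -21 | [4, -21]

[4, -21]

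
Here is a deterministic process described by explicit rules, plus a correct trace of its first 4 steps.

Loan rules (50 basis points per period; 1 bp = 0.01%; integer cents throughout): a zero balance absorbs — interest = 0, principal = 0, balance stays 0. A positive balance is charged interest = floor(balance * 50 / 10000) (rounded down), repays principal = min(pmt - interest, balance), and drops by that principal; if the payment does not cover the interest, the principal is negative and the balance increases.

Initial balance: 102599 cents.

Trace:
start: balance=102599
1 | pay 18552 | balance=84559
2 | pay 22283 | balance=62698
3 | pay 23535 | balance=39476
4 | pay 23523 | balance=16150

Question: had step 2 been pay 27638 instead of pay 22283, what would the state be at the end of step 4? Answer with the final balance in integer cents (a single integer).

(re-executing from step 2 with the substitution; state before step 2: balance=84559)
2 | pay 27638 | balance=57343
3 | pay 23535 | balance=34094
4 | pay 23523 | balance=10741

10741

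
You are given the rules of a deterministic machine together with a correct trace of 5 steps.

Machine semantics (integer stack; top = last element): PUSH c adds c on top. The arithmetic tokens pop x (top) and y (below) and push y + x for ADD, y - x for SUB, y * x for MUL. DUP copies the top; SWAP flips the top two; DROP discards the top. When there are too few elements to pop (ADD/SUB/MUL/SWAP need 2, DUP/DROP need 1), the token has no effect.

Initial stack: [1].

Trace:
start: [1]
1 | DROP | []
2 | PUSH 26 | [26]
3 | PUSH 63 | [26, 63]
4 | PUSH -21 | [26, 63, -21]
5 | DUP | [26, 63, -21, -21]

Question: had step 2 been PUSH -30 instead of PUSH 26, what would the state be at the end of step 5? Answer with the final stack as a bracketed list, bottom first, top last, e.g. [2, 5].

(re-executing from step 2 with the substitution; state before step 2: [])
2 | PUSH -30 | [-30]
3 | PUSH 63 | [-30, 63]
4 | PUSH -21 | [-30, 63, -21]
5 | DUP | [-30, 63, -21, -21]

[-30, 63, -21, -21]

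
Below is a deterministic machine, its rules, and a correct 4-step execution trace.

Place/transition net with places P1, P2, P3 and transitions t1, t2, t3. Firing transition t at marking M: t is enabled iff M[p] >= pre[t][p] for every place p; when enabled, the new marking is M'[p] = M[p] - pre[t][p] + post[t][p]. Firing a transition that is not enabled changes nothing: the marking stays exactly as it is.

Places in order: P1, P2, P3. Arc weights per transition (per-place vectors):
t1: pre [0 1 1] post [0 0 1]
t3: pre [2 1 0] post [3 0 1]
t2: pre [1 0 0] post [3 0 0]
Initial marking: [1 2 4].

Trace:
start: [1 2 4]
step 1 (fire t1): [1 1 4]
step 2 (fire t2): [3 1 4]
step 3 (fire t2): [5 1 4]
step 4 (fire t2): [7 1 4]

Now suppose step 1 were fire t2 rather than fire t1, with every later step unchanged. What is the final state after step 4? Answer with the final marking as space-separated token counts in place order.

9 2 4

(re-executing from step 1 with the substitution; state before step 1: [1 2 4])
step 1 (fire t2): [3 2 4]
step 2 (fire t2): [5 2 4]
step 3 (fire t2): [7 2 4]
step 4 (fire t2): [9 2 4]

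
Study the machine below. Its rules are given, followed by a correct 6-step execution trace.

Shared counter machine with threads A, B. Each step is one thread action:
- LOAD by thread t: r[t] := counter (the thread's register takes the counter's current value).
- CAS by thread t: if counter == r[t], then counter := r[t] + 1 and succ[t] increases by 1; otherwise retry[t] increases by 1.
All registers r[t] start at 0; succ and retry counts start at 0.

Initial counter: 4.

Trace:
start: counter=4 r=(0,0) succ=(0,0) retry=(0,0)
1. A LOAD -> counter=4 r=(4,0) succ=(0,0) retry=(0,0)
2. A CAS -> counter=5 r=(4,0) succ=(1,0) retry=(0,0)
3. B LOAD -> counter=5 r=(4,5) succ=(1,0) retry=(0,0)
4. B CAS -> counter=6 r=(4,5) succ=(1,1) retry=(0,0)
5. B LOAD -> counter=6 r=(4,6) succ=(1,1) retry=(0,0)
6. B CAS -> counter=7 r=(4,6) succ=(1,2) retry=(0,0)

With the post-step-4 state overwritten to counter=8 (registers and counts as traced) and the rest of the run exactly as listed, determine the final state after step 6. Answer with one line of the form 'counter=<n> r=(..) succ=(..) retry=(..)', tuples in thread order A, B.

counter=9 r=(4,8) succ=(1,2) retry=(0,0)

state after step 4 := counter=8 r=(4,5) succ=(1,1) retry=(0,0)
5. B LOAD -> counter=8 r=(4,8) succ=(1,1) retry=(0,0)
6. B CAS -> counter=9 r=(4,8) succ=(1,2) retry=(0,0)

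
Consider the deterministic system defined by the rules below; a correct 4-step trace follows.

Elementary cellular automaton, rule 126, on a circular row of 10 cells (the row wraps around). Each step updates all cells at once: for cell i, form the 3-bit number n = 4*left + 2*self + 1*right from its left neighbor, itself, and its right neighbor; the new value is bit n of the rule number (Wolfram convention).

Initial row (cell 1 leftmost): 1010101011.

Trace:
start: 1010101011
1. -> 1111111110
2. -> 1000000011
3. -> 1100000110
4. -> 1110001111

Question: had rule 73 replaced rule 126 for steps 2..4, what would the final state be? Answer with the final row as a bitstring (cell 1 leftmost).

(re-executing steps 2..4 under rule 73; state before step 2: 1111111110)
2. -> 1000000010
3. -> 0011111000
4. -> 1010001011

1010001011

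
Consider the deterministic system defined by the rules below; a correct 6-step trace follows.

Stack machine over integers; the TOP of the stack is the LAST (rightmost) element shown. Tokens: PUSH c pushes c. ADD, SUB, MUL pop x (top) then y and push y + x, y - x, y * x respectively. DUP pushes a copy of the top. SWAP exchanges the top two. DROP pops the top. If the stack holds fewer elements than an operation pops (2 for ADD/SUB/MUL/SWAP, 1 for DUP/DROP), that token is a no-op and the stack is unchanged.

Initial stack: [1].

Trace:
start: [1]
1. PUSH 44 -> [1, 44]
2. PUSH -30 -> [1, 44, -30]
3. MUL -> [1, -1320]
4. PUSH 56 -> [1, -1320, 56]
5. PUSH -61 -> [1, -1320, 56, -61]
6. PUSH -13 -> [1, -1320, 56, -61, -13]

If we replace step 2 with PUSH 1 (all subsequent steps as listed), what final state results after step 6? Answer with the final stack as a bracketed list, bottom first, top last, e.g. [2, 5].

(re-executing from step 2 with the substitution; state before step 2: [1, 44])
2. PUSH 1 -> [1, 44, 1]
3. MUL -> [1, 44]
4. PUSH 56 -> [1, 44, 56]
5. PUSH -61 -> [1, 44, 56, -61]
6. PUSH -13 -> [1, 44, 56, -61, -13]

[1, 44, 56, -61, -13]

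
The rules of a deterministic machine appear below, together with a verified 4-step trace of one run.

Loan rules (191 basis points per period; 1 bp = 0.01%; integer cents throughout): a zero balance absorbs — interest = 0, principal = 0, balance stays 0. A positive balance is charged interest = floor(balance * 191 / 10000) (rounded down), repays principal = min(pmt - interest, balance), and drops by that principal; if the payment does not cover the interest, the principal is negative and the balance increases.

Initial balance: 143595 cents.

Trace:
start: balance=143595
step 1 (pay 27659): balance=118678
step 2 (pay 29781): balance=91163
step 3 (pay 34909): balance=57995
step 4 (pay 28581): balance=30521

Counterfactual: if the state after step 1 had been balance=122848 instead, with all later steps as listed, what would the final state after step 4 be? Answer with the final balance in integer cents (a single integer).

state after step 1 := balance=122848
step 2 (pay 29781): balance=95413
step 3 (pay 34909): balance=62326
step 4 (pay 28581): balance=34935

34935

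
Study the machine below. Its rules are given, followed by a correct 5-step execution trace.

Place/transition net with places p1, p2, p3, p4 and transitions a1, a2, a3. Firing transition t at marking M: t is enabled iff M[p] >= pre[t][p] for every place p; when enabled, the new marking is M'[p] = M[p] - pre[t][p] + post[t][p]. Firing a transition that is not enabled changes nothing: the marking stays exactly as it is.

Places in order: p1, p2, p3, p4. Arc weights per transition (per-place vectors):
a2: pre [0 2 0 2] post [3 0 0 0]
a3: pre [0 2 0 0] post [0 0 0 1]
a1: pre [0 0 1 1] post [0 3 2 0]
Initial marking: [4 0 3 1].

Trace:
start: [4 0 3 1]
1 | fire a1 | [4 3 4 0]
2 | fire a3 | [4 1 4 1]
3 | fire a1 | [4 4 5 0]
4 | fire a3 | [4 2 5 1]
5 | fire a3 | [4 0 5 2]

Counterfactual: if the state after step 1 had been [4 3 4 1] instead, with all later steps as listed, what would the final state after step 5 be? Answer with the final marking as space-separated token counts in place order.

4 0 5 3

state after step 1 := [4 3 4 1]
2 | fire a3 | [4 1 4 2]
3 | fire a1 | [4 4 5 1]
4 | fire a3 | [4 2 5 2]
5 | fire a3 | [4 0 5 3]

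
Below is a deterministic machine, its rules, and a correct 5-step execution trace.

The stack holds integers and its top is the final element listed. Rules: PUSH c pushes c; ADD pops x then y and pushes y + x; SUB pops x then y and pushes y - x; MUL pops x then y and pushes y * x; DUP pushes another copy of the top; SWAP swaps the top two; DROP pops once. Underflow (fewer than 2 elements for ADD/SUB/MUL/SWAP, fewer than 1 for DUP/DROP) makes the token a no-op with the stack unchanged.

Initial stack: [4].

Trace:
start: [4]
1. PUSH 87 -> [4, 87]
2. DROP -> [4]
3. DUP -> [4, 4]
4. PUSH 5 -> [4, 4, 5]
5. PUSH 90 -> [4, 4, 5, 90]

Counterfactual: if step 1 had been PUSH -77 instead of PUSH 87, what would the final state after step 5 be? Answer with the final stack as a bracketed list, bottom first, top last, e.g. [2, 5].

[4, 4, 5, 90]

(re-executing from step 1 with the substitution; state before step 1: [4])
1. PUSH -77 -> [4, -77]
2. DROP -> [4]
3. DUP -> [4, 4]
4. PUSH 5 -> [4, 4, 5]
5. PUSH 90 -> [4, 4, 5, 90]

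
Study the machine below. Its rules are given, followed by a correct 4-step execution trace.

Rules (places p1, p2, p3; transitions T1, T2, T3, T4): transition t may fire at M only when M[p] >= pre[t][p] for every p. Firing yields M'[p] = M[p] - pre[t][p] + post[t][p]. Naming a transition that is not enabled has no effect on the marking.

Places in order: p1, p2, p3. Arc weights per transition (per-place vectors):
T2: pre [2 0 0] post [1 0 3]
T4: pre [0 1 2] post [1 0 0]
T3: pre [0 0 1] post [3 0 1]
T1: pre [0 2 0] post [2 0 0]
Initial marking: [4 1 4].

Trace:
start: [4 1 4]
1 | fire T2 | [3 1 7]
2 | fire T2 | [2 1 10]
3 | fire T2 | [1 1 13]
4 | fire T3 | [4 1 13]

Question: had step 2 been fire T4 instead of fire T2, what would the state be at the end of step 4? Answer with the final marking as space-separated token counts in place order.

(re-executing from step 2 with the substitution; state before step 2: [3 1 7])
2 | fire T4 | [4 0 5]
3 | fire T2 | [3 0 8]
4 | fire T3 | [6 0 8]

6 0 8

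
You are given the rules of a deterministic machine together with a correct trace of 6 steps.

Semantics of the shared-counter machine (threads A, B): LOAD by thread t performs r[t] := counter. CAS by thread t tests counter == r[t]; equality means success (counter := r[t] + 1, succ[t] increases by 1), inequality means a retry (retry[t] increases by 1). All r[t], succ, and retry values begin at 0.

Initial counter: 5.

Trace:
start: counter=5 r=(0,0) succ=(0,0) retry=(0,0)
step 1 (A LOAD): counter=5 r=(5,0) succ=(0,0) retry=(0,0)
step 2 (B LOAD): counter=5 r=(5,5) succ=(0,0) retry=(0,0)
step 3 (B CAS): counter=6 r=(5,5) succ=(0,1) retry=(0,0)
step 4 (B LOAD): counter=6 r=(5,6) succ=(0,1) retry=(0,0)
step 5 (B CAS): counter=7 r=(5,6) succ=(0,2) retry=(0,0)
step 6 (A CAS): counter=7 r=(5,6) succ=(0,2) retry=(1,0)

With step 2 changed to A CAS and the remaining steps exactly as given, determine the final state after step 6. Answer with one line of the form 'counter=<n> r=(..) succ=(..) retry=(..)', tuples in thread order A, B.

counter=7 r=(5,6) succ=(1,1) retry=(1,1)

(re-executing from step 2 with the substitution; state before step 2: counter=5 r=(5,0) succ=(0,0) retry=(0,0))
step 2 (A CAS): counter=6 r=(5,0) succ=(1,0) retry=(0,0)
step 3 (B CAS): counter=6 r=(5,0) succ=(1,0) retry=(0,1)
step 4 (B LOAD): counter=6 r=(5,6) succ=(1,0) retry=(0,1)
step 5 (B CAS): counter=7 r=(5,6) succ=(1,1) retry=(0,1)
step 6 (A CAS): counter=7 r=(5,6) succ=(1,1) retry=(1,1)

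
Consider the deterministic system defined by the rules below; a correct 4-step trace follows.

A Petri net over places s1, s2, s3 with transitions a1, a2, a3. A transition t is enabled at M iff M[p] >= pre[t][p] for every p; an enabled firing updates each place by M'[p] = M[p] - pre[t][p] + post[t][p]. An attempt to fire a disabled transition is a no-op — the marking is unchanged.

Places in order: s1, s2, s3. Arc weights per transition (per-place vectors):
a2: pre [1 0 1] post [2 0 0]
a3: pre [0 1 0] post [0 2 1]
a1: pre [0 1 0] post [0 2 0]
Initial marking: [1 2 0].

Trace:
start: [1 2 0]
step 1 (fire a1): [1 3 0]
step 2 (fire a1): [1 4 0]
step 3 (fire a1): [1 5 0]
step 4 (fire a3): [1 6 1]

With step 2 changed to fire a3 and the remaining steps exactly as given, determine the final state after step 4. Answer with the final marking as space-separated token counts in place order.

(re-executing from step 2 with the substitution; state before step 2: [1 3 0])
step 2 (fire a3): [1 4 1]
step 3 (fire a1): [1 5 1]
step 4 (fire a3): [1 6 2]

1 6 2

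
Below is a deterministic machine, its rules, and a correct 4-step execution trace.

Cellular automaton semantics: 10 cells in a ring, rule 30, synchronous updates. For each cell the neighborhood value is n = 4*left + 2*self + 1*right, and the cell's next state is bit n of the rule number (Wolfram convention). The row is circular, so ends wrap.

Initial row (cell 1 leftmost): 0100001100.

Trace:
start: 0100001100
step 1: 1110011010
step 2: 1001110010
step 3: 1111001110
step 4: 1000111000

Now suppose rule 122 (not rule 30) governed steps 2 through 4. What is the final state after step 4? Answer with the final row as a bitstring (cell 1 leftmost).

(re-executing steps 2..4 under rule 122; state before step 2: 1110011010)
step 2: 1011111101
step 3: 1110000111
step 4: 0011001100

0011001100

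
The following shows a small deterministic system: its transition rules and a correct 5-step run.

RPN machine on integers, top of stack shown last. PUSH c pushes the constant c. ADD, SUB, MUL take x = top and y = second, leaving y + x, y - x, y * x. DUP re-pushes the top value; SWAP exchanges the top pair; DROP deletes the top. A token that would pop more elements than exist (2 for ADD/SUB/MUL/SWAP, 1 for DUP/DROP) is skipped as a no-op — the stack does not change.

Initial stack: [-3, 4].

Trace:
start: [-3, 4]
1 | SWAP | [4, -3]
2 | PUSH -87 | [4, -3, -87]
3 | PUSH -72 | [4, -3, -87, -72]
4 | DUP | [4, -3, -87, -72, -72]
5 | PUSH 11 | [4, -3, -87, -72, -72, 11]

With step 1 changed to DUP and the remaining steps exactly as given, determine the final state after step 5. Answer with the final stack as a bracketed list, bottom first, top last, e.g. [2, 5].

[-3, 4, 4, -87, -72, -72, 11]

(re-executing from step 1 with the substitution; state before step 1: [-3, 4])
1 | DUP | [-3, 4, 4]
2 | PUSH -87 | [-3, 4, 4, -87]
3 | PUSH -72 | [-3, 4, 4, -87, -72]
4 | DUP | [-3, 4, 4, -87, -72, -72]
5 | PUSH 11 | [-3, 4, 4, -87, -72, -72, 11]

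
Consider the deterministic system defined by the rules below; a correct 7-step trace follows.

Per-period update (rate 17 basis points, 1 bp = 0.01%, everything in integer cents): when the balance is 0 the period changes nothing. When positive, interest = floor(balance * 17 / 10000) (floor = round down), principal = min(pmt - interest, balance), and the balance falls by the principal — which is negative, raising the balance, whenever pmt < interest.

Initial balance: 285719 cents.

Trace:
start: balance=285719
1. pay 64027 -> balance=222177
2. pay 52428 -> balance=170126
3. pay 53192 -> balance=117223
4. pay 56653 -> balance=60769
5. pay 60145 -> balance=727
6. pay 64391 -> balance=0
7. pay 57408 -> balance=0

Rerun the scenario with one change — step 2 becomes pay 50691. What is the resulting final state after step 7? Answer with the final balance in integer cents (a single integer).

0

(re-executing from step 2 with the substitution; state before step 2: balance=222177)
2. pay 50691 -> balance=171863
3. pay 53192 -> balance=118963
4. pay 56653 -> balance=62512
5. pay 60145 -> balance=2473
6. pay 64391 -> balance=0
7. pay 57408 -> balance=0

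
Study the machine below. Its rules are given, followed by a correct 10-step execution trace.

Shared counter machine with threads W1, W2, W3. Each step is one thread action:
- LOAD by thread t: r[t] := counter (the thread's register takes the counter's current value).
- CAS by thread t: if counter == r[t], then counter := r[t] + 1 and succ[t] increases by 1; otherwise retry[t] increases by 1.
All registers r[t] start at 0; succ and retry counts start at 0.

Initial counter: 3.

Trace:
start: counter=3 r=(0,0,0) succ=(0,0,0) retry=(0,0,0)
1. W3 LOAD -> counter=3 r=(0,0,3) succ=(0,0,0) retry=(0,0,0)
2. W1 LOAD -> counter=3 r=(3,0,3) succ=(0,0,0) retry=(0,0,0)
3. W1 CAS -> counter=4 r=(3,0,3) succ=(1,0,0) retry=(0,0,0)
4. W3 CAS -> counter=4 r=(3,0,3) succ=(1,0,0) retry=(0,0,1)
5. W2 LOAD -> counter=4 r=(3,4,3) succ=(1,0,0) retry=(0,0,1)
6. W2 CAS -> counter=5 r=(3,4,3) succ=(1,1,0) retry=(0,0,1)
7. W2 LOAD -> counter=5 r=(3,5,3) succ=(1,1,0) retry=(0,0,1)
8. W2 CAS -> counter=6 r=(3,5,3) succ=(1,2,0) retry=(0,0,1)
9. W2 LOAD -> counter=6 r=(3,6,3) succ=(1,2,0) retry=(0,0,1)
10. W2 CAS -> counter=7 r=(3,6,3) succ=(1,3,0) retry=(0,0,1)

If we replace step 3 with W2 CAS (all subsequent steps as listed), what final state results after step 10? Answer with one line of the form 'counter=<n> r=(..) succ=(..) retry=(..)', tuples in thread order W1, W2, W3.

(re-executing from step 3 with the substitution; state before step 3: counter=3 r=(3,0,3) succ=(0,0,0) retry=(0,0,0))
3. W2 CAS -> counter=3 r=(3,0,3) succ=(0,0,0) retry=(0,1,0)
4. W3 CAS -> counter=4 r=(3,0,3) succ=(0,0,1) retry=(0,1,0)
5. W2 LOAD -> counter=4 r=(3,4,3) succ=(0,0,1) retry=(0,1,0)
6. W2 CAS -> counter=5 r=(3,4,3) succ=(0,1,1) retry=(0,1,0)
7. W2 LOAD -> counter=5 r=(3,5,3) succ=(0,1,1) retry=(0,1,0)
8. W2 CAS -> counter=6 r=(3,5,3) succ=(0,2,1) retry=(0,1,0)
9. W2 LOAD -> counter=6 r=(3,6,3) succ=(0,2,1) retry=(0,1,0)
10. W2 CAS -> counter=7 r=(3,6,3) succ=(0,3,1) retry=(0,1,0)

counter=7 r=(3,6,3) succ=(0,3,1) retry=(0,1,0)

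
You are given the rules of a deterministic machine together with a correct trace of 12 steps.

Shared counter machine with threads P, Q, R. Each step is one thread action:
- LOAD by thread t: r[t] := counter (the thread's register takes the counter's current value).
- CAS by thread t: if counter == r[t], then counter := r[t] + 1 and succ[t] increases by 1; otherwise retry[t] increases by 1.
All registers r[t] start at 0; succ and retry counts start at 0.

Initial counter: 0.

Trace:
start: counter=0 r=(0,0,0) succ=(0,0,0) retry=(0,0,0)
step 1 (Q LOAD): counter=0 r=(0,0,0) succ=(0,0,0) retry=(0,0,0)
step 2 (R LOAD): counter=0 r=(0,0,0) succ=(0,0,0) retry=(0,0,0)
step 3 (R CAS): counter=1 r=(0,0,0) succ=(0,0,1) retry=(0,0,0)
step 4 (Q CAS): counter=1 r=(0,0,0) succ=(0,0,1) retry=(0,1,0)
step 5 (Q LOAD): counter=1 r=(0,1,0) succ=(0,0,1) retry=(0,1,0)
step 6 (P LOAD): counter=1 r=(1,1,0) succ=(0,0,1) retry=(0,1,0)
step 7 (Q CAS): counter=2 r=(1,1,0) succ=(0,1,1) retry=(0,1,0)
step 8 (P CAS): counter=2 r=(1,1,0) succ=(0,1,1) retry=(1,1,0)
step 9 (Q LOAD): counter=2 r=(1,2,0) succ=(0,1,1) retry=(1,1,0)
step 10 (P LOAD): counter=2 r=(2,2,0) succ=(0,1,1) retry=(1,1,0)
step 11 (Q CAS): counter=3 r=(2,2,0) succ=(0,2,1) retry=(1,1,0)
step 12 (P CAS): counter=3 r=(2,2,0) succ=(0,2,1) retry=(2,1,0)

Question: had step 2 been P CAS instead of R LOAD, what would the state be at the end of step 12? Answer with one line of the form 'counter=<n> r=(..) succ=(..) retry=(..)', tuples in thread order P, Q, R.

(re-executing from step 2 with the substitution; state before step 2: counter=0 r=(0,0,0) succ=(0,0,0) retry=(0,0,0))
step 2 (P CAS): counter=1 r=(0,0,0) succ=(1,0,0) retry=(0,0,0)
step 3 (R CAS): counter=1 r=(0,0,0) succ=(1,0,0) retry=(0,0,1)
step 4 (Q CAS): counter=1 r=(0,0,0) succ=(1,0,0) retry=(0,1,1)
step 5 (Q LOAD): counter=1 r=(0,1,0) succ=(1,0,0) retry=(0,1,1)
step 6 (P LOAD): counter=1 r=(1,1,0) succ=(1,0,0) retry=(0,1,1)
step 7 (Q CAS): counter=2 r=(1,1,0) succ=(1,1,0) retry=(0,1,1)
step 8 (P CAS): counter=2 r=(1,1,0) succ=(1,1,0) retry=(1,1,1)
step 9 (Q LOAD): counter=2 r=(1,2,0) succ=(1,1,0) retry=(1,1,1)
step 10 (P LOAD): counter=2 r=(2,2,0) succ=(1,1,0) retry=(1,1,1)
step 11 (Q CAS): counter=3 r=(2,2,0) succ=(1,2,0) retry=(1,1,1)
step 12 (P CAS): counter=3 r=(2,2,0) succ=(1,2,0) retry=(2,1,1)

counter=3 r=(2,2,0) succ=(1,2,0) retry=(2,1,1)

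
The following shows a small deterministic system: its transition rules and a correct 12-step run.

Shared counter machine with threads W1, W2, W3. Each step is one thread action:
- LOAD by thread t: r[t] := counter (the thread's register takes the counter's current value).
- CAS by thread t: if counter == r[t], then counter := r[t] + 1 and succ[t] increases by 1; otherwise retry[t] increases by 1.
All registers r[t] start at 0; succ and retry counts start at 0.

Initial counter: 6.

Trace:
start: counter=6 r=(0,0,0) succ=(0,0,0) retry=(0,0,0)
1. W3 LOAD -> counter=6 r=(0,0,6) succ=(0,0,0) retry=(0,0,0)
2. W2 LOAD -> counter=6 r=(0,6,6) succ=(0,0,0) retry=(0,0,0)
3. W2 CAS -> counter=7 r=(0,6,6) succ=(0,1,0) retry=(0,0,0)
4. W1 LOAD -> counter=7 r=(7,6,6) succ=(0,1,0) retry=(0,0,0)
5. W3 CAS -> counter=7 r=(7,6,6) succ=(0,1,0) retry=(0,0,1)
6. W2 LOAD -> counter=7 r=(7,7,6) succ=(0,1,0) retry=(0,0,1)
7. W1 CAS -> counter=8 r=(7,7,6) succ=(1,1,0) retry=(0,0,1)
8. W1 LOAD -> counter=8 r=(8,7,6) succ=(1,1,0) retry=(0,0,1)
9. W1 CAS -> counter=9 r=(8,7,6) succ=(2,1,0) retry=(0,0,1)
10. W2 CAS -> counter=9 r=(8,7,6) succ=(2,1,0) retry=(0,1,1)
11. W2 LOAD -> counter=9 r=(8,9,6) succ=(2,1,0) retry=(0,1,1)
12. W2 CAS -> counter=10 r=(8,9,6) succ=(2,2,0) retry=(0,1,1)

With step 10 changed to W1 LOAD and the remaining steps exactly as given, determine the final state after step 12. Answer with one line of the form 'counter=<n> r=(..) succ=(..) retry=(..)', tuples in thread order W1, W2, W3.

counter=10 r=(9,9,6) succ=(2,2,0) retry=(0,0,1)

(re-executing from step 10 with the substitution; state before step 10: counter=9 r=(8,7,6) succ=(2,1,0) retry=(0,0,1))
10. W1 LOAD -> counter=9 r=(9,7,6) succ=(2,1,0) retry=(0,0,1)
11. W2 LOAD -> counter=9 r=(9,9,6) succ=(2,1,0) retry=(0,0,1)
12. W2 CAS -> counter=10 r=(9,9,6) succ=(2,2,0) retry=(0,0,1)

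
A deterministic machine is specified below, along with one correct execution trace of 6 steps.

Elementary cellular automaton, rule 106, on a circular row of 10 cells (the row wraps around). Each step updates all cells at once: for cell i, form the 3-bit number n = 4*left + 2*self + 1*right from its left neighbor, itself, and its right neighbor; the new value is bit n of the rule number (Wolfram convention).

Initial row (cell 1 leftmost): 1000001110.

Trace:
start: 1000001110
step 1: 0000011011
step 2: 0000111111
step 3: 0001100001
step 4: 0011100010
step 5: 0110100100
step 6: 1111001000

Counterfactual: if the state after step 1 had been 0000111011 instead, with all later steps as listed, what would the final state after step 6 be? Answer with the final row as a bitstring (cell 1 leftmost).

1010101001

state after step 1 := 0000111011
step 2: 0001101111
step 3: 0011111001
step 4: 0110001010
step 5: 1110010100
step 6: 1010101001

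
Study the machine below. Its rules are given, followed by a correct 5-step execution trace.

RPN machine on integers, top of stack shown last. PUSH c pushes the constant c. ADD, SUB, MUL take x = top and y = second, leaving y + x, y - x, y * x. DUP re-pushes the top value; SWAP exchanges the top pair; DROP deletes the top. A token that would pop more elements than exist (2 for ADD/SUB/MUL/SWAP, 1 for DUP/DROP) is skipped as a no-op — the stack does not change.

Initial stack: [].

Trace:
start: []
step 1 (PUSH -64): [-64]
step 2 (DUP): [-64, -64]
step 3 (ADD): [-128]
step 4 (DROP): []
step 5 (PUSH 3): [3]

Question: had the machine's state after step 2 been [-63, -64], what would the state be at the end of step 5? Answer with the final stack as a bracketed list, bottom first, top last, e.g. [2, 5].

state after step 2 := [-63, -64]
step 3 (ADD): [-127]
step 4 (DROP): []
step 5 (PUSH 3): [3]

[3]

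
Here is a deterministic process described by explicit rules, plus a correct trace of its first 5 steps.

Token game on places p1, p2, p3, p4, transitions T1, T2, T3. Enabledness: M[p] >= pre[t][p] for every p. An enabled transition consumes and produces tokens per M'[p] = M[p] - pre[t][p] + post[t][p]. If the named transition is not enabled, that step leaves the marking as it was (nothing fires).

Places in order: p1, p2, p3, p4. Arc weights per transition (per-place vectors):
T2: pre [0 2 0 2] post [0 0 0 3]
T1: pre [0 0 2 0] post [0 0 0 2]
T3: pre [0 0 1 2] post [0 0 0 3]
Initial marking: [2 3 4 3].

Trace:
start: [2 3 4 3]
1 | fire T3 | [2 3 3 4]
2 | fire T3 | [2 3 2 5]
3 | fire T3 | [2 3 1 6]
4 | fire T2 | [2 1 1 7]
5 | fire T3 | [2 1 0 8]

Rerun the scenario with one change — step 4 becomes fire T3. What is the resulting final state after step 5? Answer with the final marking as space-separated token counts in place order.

(re-executing from step 4 with the substitution; state before step 4: [2 3 1 6])
4 | fire T3 | [2 3 0 7]
5 | fire T3 | [2 3 0 7]

2 3 0 7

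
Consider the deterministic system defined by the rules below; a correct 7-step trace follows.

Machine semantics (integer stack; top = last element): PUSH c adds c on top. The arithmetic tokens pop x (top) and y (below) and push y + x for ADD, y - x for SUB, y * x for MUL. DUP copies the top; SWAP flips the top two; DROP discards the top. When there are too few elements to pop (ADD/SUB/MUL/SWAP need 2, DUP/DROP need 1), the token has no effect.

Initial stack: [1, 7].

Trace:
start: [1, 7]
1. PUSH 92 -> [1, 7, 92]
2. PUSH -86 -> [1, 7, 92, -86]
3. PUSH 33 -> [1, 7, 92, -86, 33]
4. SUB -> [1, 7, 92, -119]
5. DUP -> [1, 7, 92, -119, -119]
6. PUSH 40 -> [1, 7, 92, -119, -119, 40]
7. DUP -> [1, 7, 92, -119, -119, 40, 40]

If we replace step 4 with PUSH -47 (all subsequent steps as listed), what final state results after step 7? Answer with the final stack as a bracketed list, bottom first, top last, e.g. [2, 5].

[1, 7, 92, -86, 33, -47, -47, 40, 40]

(re-executing from step 4 with the substitution; state before step 4: [1, 7, 92, -86, 33])
4. PUSH -47 -> [1, 7, 92, -86, 33, -47]
5. DUP -> [1, 7, 92, -86, 33, -47, -47]
6. PUSH 40 -> [1, 7, 92, -86, 33, -47, -47, 40]
7. DUP -> [1, 7, 92, -86, 33, -47, -47, 40, 40]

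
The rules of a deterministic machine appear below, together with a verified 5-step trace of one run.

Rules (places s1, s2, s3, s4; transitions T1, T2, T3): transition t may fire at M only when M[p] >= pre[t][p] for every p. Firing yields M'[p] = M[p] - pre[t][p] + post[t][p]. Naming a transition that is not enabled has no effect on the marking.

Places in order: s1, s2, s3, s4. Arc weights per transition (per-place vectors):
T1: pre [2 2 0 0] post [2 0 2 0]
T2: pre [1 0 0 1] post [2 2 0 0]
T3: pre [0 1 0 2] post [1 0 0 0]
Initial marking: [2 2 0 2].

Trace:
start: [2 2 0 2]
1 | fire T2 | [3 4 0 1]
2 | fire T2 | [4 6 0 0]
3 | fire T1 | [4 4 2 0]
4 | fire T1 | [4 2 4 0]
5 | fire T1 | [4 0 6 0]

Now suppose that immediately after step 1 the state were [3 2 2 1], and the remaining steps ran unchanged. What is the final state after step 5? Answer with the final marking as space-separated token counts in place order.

state after step 1 := [3 2 2 1]
2 | fire T2 | [4 4 2 0]
3 | fire T1 | [4 2 4 0]
4 | fire T1 | [4 0 6 0]
5 | fire T1 | [4 0 6 0]

4 0 6 0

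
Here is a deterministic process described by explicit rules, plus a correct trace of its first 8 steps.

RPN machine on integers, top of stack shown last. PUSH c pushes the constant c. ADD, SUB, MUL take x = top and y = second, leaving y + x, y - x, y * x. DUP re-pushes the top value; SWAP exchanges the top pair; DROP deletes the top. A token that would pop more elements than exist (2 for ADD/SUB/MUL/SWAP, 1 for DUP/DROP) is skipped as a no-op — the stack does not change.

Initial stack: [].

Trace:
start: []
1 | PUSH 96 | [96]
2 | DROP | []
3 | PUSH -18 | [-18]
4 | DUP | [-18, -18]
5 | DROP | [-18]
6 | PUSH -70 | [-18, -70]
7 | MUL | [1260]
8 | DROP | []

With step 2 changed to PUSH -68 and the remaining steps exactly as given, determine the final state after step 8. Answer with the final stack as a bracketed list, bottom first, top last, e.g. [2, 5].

[96, -68]

(re-executing from step 2 with the substitution; state before step 2: [96])
2 | PUSH -68 | [96, -68]
3 | PUSH -18 | [96, -68, -18]
4 | DUP | [96, -68, -18, -18]
5 | DROP | [96, -68, -18]
6 | PUSH -70 | [96, -68, -18, -70]
7 | MUL | [96, -68, 1260]
8 | DROP | [96, -68]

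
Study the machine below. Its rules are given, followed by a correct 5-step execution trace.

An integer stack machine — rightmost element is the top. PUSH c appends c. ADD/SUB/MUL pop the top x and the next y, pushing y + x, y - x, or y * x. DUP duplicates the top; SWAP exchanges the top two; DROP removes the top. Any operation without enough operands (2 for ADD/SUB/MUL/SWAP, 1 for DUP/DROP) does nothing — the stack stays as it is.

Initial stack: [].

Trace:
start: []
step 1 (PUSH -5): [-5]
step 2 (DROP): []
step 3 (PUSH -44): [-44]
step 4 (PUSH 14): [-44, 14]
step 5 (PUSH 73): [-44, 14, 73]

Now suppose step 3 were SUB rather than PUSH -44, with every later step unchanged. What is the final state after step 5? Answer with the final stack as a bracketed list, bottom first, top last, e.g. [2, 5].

(re-executing from step 3 with the substitution; state before step 3: [])
step 3 (SUB): []
step 4 (PUSH 14): [14]
step 5 (PUSH 73): [14, 73]

[14, 73]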